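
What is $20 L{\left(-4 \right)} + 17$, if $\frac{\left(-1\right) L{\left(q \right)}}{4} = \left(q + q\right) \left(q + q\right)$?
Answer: $-5103$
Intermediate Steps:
$L{\left(q \right)} = - 16 q^{2}$ ($L{\left(q \right)} = - 4 \left(q + q\right) \left(q + q\right) = - 4 \cdot 2 q 2 q = - 4 \cdot 4 q^{2} = - 16 q^{2}$)
$20 L{\left(-4 \right)} + 17 = 20 \left(- 16 \left(-4\right)^{2}\right) + 17 = 20 \left(\left(-16\right) 16\right) + 17 = 20 \left(-256\right) + 17 = -5120 + 17 = -5103$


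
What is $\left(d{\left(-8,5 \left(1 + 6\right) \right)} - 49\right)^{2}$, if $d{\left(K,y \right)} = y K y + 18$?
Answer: $96648561$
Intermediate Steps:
$d{\left(K,y \right)} = 18 + K y^{2}$ ($d{\left(K,y \right)} = K y y + 18 = K y^{2} + 18 = 18 + K y^{2}$)
$\left(d{\left(-8,5 \left(1 + 6\right) \right)} - 49\right)^{2} = \left(\left(18 - 8 \left(5 \left(1 + 6\right)\right)^{2}\right) - 49\right)^{2} = \left(\left(18 - 8 \left(5 \cdot 7\right)^{2}\right) - 49\right)^{2} = \left(\left(18 - 8 \cdot 35^{2}\right) - 49\right)^{2} = \left(\left(18 - 9800\right) - 49\right)^{2} = \left(-9782 - 49\right)^{2} = \left(-9831\right)^{2} = 96648561$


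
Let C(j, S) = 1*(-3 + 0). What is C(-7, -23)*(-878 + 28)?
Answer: 2550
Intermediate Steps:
C(j, S) = -3 (C(j, S) = 1*(-3) = -3)
C(-7, -23)*(-878 + 28) = -3*(-878 + 28) = -3*(-850) = 2550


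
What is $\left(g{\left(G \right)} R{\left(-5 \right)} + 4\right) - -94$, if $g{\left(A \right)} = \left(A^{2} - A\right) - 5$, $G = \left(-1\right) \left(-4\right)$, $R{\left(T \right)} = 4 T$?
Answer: $-42$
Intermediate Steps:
$G = 4$
$g{\left(A \right)} = -5 + A^{2} - A$
$\left(g{\left(G \right)} R{\left(-5 \right)} + 4\right) - -94 = \left(\left(-5 + 4^{2} - 4\right) 4 \left(-5\right) + 4\right) - -94 = \left(\left(-5 + 16 - 4\right) \left(-20\right) + 4\right) + 94 = \left(7 \left(-20\right) + 4\right) + 94 = \left(-140 + 4\right) + 94 = -136 + 94 = -42$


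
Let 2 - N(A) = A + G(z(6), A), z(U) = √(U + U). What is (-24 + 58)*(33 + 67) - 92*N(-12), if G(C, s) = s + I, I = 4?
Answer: 1376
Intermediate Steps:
z(U) = √2*√U (z(U) = √(2*U) = √2*√U)
G(C, s) = 4 + s (G(C, s) = s + 4 = 4 + s)
N(A) = -2 - 2*A (N(A) = 2 - (A + (4 + A)) = 2 - (4 + 2*A) = 2 + (-4 - 2*A) = -2 - 2*A)
(-24 + 58)*(33 + 67) - 92*N(-12) = (-24 + 58)*(33 + 67) - 92*(-2 - 2*(-12)) = 34*100 - 92*(-2 + 24) = 3400 - 92*22 = 3400 - 2024 = 1376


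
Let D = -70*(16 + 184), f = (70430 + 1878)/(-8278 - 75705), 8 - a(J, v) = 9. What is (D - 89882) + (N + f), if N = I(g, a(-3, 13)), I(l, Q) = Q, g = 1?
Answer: -8724478297/83983 ≈ -1.0388e+5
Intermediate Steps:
a(J, v) = -1 (a(J, v) = 8 - 1*9 = 8 - 9 = -1)
f = -72308/83983 (f = 72308/(-83983) = 72308*(-1/83983) = -72308/83983 ≈ -0.86098)
N = -1
D = -14000 (D = -70*200 = -14000)
(D - 89882) + (N + f) = (-14000 - 89882) + (-1 - 72308/83983) = -103882 - 156291/83983 = -8724478297/83983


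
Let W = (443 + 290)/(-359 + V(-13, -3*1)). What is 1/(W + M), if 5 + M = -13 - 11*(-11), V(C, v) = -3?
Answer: 362/36553 ≈ 0.0099034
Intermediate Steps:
W = -733/362 (W = (443 + 290)/(-359 - 3) = 733/(-362) = 733*(-1/362) = -733/362 ≈ -2.0249)
M = 103 (M = -5 + (-13 - 11*(-11)) = -5 + (-13 + 121) = -5 + 108 = 103)
1/(W + M) = 1/(-733/362 + 103) = 1/(36553/362) = 362/36553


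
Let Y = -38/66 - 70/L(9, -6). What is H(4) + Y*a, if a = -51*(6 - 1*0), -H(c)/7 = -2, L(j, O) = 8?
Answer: 63089/22 ≈ 2867.7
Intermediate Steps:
H(c) = 14 (H(c) = -7*(-2) = 14)
a = -306 (a = -51*(6 + 0) = -51*6 = -306)
Y = -1231/132 (Y = -38/66 - 70/8 = -38*1/66 - 70*⅛ = -19/33 - 35/4 = -1231/132 ≈ -9.3258)
H(4) + Y*a = 14 - 1231/132*(-306) = 14 + 62781/22 = 63089/22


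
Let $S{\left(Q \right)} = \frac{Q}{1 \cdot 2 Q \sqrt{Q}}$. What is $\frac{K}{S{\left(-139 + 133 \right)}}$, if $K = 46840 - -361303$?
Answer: $816286 i \sqrt{6} \approx 1.9995 \cdot 10^{6} i$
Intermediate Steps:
$S{\left(Q \right)} = \frac{1}{2 \sqrt{Q}}$ ($S{\left(Q \right)} = \frac{Q}{2 Q \sqrt{Q}} = \frac{Q}{2 Q^{\frac{3}{2}}} = Q \frac{1}{2 Q^{\frac{3}{2}}} = \frac{1}{2 \sqrt{Q}}$)
$K = 408143$ ($K = 46840 + 361303 = 408143$)
$\frac{K}{S{\left(-139 + 133 \right)}} = \frac{408143}{\frac{1}{2} \frac{1}{\sqrt{-139 + 133}}} = \frac{408143}{\frac{1}{2} \frac{1}{\sqrt{-6}}} = \frac{408143}{\frac{1}{2} \left(- \frac{i \sqrt{6}}{6}\right)} = \frac{408143}{\left(- \frac{1}{12}\right) i \sqrt{6}} = 408143 \cdot 2 i \sqrt{6} = 816286 i \sqrt{6}$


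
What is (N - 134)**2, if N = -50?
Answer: 33856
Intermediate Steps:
(N - 134)**2 = (-50 - 134)**2 = (-184)**2 = 33856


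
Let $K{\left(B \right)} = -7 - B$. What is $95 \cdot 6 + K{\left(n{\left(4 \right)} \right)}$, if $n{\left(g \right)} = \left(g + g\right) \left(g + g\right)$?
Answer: $499$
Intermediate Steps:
$n{\left(g \right)} = 4 g^{2}$ ($n{\left(g \right)} = 2 g 2 g = 4 g^{2}$)
$95 \cdot 6 + K{\left(n{\left(4 \right)} \right)} = 95 \cdot 6 - \left(7 + 4 \cdot 4^{2}\right) = 570 - \left(7 + 4 \cdot 16\right) = 570 - 71 = 499$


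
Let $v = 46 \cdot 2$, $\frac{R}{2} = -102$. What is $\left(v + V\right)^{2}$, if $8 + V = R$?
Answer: $14400$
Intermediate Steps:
$R = -204$ ($R = 2 \left(-102\right) = -204$)
$v = 92$
$V = -212$ ($V = -8 - 204 = -212$)
$\left(v + V\right)^{2} = \left(92 - 212\right)^{2} = \left(-120\right)^{2} = 14400$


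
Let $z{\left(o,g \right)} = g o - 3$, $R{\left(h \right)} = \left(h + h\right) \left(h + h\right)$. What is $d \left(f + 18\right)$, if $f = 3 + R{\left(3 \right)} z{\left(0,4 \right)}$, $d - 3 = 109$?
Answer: $-9744$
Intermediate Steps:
$d = 112$ ($d = 3 + 109 = 112$)
$R{\left(h \right)} = 4 h^{2}$ ($R{\left(h \right)} = 2 h 2 h = 4 h^{2}$)
$z{\left(o,g \right)} = -3 + g o$
$f = -105$ ($f = 3 + 4 \cdot 3^{2} \left(-3 + 4 \cdot 0\right) = 3 + 4 \cdot 9 \left(-3 + 0\right) = 3 + 36 \left(-3\right) = 3 - 108 = -105$)
$d \left(f + 18\right) = 112 \left(-105 + 18\right) = 112 \left(-87\right) = -9744$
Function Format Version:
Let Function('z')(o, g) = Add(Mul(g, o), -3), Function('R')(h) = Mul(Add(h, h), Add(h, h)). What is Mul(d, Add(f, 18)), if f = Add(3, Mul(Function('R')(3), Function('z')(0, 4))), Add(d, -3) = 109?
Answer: -9744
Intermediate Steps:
d = 112 (d = Add(3, 109) = 112)
Function('R')(h) = Mul(4, Pow(h, 2)) (Function('R')(h) = Mul(Mul(2, h), Mul(2, h)) = Mul(4, Pow(h, 2)))
Function('z')(o, g) = Add(-3, Mul(g, o))
f = -105 (f = Add(3, Mul(Mul(4, Pow(3, 2)), Add(-3, Mul(4, 0)))) = Add(3, Mul(Mul(4, 9), Add(-3, 0))) = Add(3, Mul(36, -3)) = Add(3, -108) = -105)
Mul(d, Add(f, 18)) = Mul(112, Add(-105, 18)) = Mul(112, -87) = -9744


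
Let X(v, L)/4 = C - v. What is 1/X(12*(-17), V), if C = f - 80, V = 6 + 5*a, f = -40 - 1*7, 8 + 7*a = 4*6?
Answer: 1/308 ≈ 0.0032468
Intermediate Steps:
a = 16/7 (a = -8/7 + (4*6)/7 = -8/7 + (1/7)*24 = -8/7 + 24/7 = 16/7 ≈ 2.2857)
f = -47 (f = -40 - 7 = -47)
V = 122/7 (V = 6 + 5*(16/7) = 6 + 80/7 = 122/7 ≈ 17.429)
C = -127 (C = -47 - 80 = -127)
X(v, L) = -508 - 4*v (X(v, L) = 4*(-127 - v) = -508 - 4*v)
1/X(12*(-17), V) = 1/(-508 - 48*(-17)) = 1/(-508 - 4*(-204)) = 1/(-508 + 816) = 1/308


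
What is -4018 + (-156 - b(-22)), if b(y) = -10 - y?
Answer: -4186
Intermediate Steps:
-4018 + (-156 - b(-22)) = -4018 + (-156 - (-10 - 1*(-22))) = -4018 + (-156 - (-10 + 22)) = -4018 + (-156 - 1*12) = -4018 + (-156 - 12) = -4018 - 168 = -4186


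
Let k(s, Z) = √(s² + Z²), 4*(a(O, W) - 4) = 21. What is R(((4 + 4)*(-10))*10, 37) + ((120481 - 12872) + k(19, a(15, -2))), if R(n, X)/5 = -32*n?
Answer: 235609 + √7145/4 ≈ 2.3563e+5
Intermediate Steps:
a(O, W) = 37/4 (a(O, W) = 4 + (¼)*21 = 4 + 21/4 = 37/4)
R(n, X) = -160*n (R(n, X) = 5*(-32*n) = -160*n)
k(s, Z) = √(Z² + s²)
R(((4 + 4)*(-10))*10, 37) + ((120481 - 12872) + k(19, a(15, -2))) = -160*(4 + 4)*(-10)*10 + ((120481 - 12872) + √((37/4)² + 19²)) = -160*8*(-10)*10 + (107609 + √(1369/16 + 361)) = -(-12800)*10 + (107609 + √(7145/16)) = -160*(-800) + (107609 + √7145/4) = 128000 + (107609 + √7145/4) = 235609 + √7145/4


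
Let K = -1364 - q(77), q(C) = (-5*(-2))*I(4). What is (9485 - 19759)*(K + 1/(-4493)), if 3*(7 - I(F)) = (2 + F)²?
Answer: 60655672022/4493 ≈ 1.3500e+7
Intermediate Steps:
I(F) = 7 - (2 + F)²/3
q(C) = -50 (q(C) = (-5*(-2))*(7 - (2 + 4)²/3) = 10*(7 - ⅓*6²) = 10*(7 - ⅓*36) = 10*(7 - 12) = 10*(-5) = -50)
K = -1314 (K = -1364 - 1*(-50) = -1364 + 50 = -1314)
(9485 - 19759)*(K + 1/(-4493)) = (9485 - 19759)*(-1314 + 1/(-4493)) = -10274*(-1314 - 1/4493) = -10274*(-5903803/4493) = 60655672022/4493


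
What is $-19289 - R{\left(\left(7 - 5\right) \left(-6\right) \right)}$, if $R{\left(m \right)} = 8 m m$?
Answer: $-20441$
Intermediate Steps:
$R{\left(m \right)} = 8 m^{2}$
$-19289 - R{\left(\left(7 - 5\right) \left(-6\right) \right)} = -19289 - 8 \left(\left(7 - 5\right) \left(-6\right)\right)^{2} = -19289 - 8 \left(2 \left(-6\right)\right)^{2} = -19289 - 8 \left(-12\right)^{2} = -19289 - 8 \cdot 144 = -19289 - 1152 = -20441$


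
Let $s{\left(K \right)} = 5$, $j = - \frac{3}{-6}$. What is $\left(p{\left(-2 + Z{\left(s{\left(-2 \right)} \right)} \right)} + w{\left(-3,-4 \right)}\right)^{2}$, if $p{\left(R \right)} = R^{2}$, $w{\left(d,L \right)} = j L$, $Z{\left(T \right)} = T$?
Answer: $49$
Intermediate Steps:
$j = \frac{1}{2}$ ($j = \left(-3\right) \left(- \frac{1}{6}\right) = \frac{1}{2} \approx 0.5$)
$w{\left(d,L \right)} = \frac{L}{2}$
$\left(p{\left(-2 + Z{\left(s{\left(-2 \right)} \right)} \right)} + w{\left(-3,-4 \right)}\right)^{2} = \left(\left(-2 + 5\right)^{2} + \frac{1}{2} \left(-4\right)\right)^{2} = \left(3^{2} - 2\right)^{2} = \left(9 - 2\right)^{2} = 7^{2} = 49$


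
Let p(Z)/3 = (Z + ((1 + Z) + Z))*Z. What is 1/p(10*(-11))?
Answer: 1/108570 ≈ 9.2106e-6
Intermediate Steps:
p(Z) = 3*Z*(1 + 3*Z) (p(Z) = 3*((Z + ((1 + Z) + Z))*Z) = 3*((Z + (1 + 2*Z))*Z) = 3*((1 + 3*Z)*Z) = 3*(Z*(1 + 3*Z)) = 3*Z*(1 + 3*Z))
1/p(10*(-11)) = 1/(3*(10*(-11))*(1 + 3*(10*(-11)))) = 1/(3*(-110)*(1 + 3*(-110))) = 1/(3*(-110)*(1 - 330)) = 1/(3*(-110)*(-329)) = 1/108570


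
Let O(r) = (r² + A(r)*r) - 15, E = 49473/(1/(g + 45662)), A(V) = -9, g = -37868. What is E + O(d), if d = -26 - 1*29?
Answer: 385596067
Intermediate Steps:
d = -55 (d = -26 - 29 = -55)
E = 385592562 (E = 49473/(1/(-37868 + 45662)) = 49473/(1/7794) = 49473*7794 = 385592562)
O(r) = -15 + r² - 9*r (O(r) = (r² - 9*r) - 15 = -15 + r² - 9*r)
E + O(d) = 385592562 + (-15 + (-55)² - 9*(-55)) = 385592562 + (-15 + 3025 + 495) = 385592562 + 3505 = 385596067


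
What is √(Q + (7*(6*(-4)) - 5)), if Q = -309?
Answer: I*√482 ≈ 21.954*I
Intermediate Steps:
√(Q + (7*(6*(-4)) - 5)) = √(-309 + (7*(6*(-4)) - 5)) = √(-309 + (7*(-24) - 5)) = √(-309 + (-168 - 5)) = √(-309 - 173) = √(-482) = I*√482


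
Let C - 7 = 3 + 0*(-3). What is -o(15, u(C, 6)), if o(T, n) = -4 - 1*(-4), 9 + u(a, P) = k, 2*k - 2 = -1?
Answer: 0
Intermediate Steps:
C = 10 (C = 7 + (3 + 0*(-3)) = 7 + (3 + 0) = 7 + 3 = 10)
k = ½ (k = 1 + (½)*(-1) = 1 - ½ = ½ ≈ 0.50000)
u(a, P) = -17/2 (u(a, P) = -9 + ½ = -17/2)
o(T, n) = 0 (o(T, n) = -4 + 4 = 0)
-o(15, u(C, 6)) = -1*0 = 0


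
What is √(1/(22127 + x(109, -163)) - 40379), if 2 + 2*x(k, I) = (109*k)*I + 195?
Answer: 9*I*√446194720764394/946078 ≈ 200.95*I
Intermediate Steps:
x(k, I) = 193/2 + 109*I*k/2 (x(k, I) = -1 + ((109*k)*I + 195)/2 = -1 + (109*I*k + 195)/2 = -1 + (195 + 109*I*k)/2 = -1 + (195/2 + 109*I*k/2) = 193/2 + 109*I*k/2)
√(1/(22127 + x(109, -163)) - 40379) = √(1/(22127 + (193/2 + (109/2)*(-163)*109)) - 40379) = √(1/(22127 + (193/2 - 1936603/2)) - 40379) = √(1/(22127 - 968205) - 40379) = √(1/(-946078) - 40379) = √(-1/946078 - 40379) = √(-38201683563/946078) = 9*I*√446194720764394/946078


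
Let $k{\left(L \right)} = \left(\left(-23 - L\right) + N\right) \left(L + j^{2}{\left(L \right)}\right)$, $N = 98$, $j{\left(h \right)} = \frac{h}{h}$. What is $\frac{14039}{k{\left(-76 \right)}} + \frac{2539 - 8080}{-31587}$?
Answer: $- \frac{126899356}{119240925} \approx -1.0642$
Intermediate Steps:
$j{\left(h \right)} = 1$
$k{\left(L \right)} = \left(1 + L\right) \left(75 - L\right)$ ($k{\left(L \right)} = \left(\left(-23 - L\right) + 98\right) \left(L + 1^{2}\right) = \left(75 - L\right) \left(L + 1\right) = \left(75 - L\right) \left(1 + L\right) = \left(1 + L\right) \left(75 - L\right)$)
$\frac{14039}{k{\left(-76 \right)}} + \frac{2539 - 8080}{-31587} = \frac{14039}{75 - \left(-76\right)^{2} + 74 \left(-76\right)} + \frac{2539 - 8080}{-31587} = \frac{14039}{75 - 5776 - 5624} - - \frac{1847}{10529} = \frac{14039}{75 - 5776 - 5624} + \frac{1847}{10529} = \frac{14039}{-11325} + \frac{1847}{10529} = 14039 \left(- \frac{1}{11325}\right) + \frac{1847}{10529} = - \frac{14039}{11325} + \frac{1847}{10529} = - \frac{126899356}{119240925}$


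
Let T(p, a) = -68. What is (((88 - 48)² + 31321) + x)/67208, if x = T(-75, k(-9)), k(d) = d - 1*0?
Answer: 32853/67208 ≈ 0.48883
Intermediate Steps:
k(d) = d (k(d) = d + 0 = d)
x = -68
(((88 - 48)² + 31321) + x)/67208 = (((88 - 48)² + 31321) - 68)/67208 = ((40² + 31321) - 68)*(1/67208) = ((1600 + 31321) - 68)*(1/67208) = (32921 - 68)*(1/67208) = 32853*(1/67208) = 32853/67208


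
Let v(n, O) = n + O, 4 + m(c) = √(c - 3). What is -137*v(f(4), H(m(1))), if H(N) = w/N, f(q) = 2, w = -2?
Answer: -3014/9 - 137*I*√2/9 ≈ -334.89 - 21.527*I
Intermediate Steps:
m(c) = -4 + √(-3 + c) (m(c) = -4 + √(c - 3) = -4 + √(-3 + c))
H(N) = -2/N
v(n, O) = O + n
-137*v(f(4), H(m(1))) = -137*(-2/(-4 + √(-3 + 1)) + 2) = -137*(-2/(-4 + √(-2)) + 2) = -137*(-2/(-4 + I*√2) + 2) = -137*(2 - 2/(-4 + I*√2)) = -274 + 274/(-4 + I*√2)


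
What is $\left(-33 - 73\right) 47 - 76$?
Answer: $-5058$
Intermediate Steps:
$\left(-33 - 73\right) 47 - 76 = \left(-106\right) 47 - 76 = -4982 - 76 = -5058$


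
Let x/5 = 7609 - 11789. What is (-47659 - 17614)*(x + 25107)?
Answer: -274603511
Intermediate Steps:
x = -20900 (x = 5*(7609 - 11789) = 5*(-4180) = -20900)
(-47659 - 17614)*(x + 25107) = (-47659 - 17614)*(-20900 + 25107) = -65273*4207 = -274603511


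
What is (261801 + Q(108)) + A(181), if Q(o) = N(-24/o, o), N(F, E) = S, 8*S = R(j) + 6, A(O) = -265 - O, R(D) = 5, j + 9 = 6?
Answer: 2090851/8 ≈ 2.6136e+5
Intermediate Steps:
j = -3 (j = -9 + 6 = -3)
S = 11/8 (S = (5 + 6)/8 = (1/8)*11 = 11/8 ≈ 1.3750)
N(F, E) = 11/8
Q(o) = 11/8
(261801 + Q(108)) + A(181) = (261801 + 11/8) + (-265 - 1*181) = 2094419/8 + (-265 - 181) = 2094419/8 - 446 = 2090851/8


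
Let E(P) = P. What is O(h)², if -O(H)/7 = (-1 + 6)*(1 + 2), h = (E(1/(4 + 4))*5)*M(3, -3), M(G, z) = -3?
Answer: 11025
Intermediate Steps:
h = -15/8 (h = (5/(4 + 4))*(-3) = (5/8)*(-3) = -15/8 ≈ -1.8750)
O(H) = -105 (O(H) = -7*(-1 + 6)*(1 + 2) = -35*3 = -7*15 = -105)
O(h)² = (-105)² = 11025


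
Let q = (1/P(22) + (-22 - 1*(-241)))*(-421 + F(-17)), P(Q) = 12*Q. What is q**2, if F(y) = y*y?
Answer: 3342805489/4 ≈ 8.3570e+8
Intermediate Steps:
F(y) = y**2
q = -57817/2 (q = (1/(12*22) + (-22 - 1*(-241)))*(-421 + (-17)**2) = (1/264 + (-22 + 241))*(-421 + 289) = (1/264 + 219)*(-132) = (57817/264)*(-132) = -57817/2 ≈ -28909.)
q**2 = (-57817/2)**2 = 3342805489/4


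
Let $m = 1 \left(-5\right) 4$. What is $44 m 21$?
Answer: $-18480$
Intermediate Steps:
$m = -20$ ($m = \left(-5\right) 4 = -20$)
$44 m 21 = 44 \left(-20\right) 21 = \left(-880\right) 21 = -18480$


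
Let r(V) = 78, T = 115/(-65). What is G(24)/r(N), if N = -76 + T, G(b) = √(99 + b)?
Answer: √123/78 ≈ 0.14219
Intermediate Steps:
T = -23/13 (T = 115*(-1/65) = -23/13 ≈ -1.7692)
N = -1011/13 (N = -76 - 23/13 = -1011/13 ≈ -77.769)
G(24)/r(N) = √(99 + 24)/78 = √123*(1/78) = √123/78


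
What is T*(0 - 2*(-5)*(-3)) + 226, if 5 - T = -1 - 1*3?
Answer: -44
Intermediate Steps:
T = 9 (T = 5 - (-1 - 1*3) = 5 - (-1 - 3) = 5 - 1*(-4) = 5 + 4 = 9)
T*(0 - 2*(-5)*(-3)) + 226 = 9*(0 - 2*(-5)*(-3)) + 226 = 9*(0 + 10*(-3)) + 226 = 9*(0 - 30) + 226 = 9*(-30) + 226 = -270 + 226 = -44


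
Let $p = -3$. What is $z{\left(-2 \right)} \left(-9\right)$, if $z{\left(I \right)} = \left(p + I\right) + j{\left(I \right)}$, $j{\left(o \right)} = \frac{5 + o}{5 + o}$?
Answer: $36$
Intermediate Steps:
$j{\left(o \right)} = 1$
$z{\left(I \right)} = -2 + I$ ($z{\left(I \right)} = \left(-3 + I\right) + 1 = -2 + I$)
$z{\left(-2 \right)} \left(-9\right) = \left(-2 - 2\right) \left(-9\right) = \left(-4\right) \left(-9\right) = 36$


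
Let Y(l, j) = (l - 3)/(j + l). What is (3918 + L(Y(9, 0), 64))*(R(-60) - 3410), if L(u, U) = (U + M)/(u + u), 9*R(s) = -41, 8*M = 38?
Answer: -216868667/16 ≈ -1.3554e+7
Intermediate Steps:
M = 19/4 (M = (⅛)*38 = 19/4 ≈ 4.7500)
R(s) = -41/9 (R(s) = (⅑)*(-41) = -41/9)
Y(l, j) = (-3 + l)/(j + l)
L(u, U) = (19/4 + U)/(2*u) (L(u, U) = (U + 19/4)/(u + u) = (19/4 + U)/((2*u)) = (19/4 + U)*(1/(2*u)) = (19/4 + U)/(2*u))
(3918 + L(Y(9, 0), 64))*(R(-60) - 3410) = (3918 + (19 + 4*64)/(8*(((-3 + 9)/(0 + 9)))))*(-41/9 - 3410) = (3918 + (19 + 256)/(8*((6/9))))*(-30731/9) = (3918 + (⅛)*275/((⅑)*6))*(-30731/9) = (3918 + (⅛)*275/(⅔))*(-30731/9) = (3918 + (⅛)*(3/2)*275)*(-30731/9) = (3918 + 825/16)*(-30731/9) = (63513/16)*(-30731/9) = -216868667/16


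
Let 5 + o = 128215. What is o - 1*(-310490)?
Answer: 438700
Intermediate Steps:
o = 128210 (o = -5 + 128215 = 128210)
o - 1*(-310490) = 128210 - 1*(-310490) = 128210 + 310490 = 438700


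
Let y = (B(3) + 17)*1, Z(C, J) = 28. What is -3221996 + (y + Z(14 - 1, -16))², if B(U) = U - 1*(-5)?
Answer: -3219187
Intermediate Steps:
B(U) = 5 + U (B(U) = U + 5 = 5 + U)
y = 25 (y = ((5 + 3) + 17)*1 = (8 + 17)*1 = 25*1 = 25)
-3221996 + (y + Z(14 - 1, -16))² = -3221996 + (25 + 28)² = -3221996 + 53² = -3221996 + 2809 = -3219187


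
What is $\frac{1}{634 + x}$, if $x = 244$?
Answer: $\frac{1}{878} \approx 0.001139$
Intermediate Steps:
$\frac{1}{634 + x} = \frac{1}{634 + 244} = \frac{1}{878}$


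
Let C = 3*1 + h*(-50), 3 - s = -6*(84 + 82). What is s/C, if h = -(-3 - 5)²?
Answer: 999/3203 ≈ 0.31189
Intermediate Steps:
h = -64 (h = -1*(-8)² = -1*64 = -64)
s = 999 (s = 3 - (-6)*(84 + 82) = 3 - (-6)*166 = 3 - 1*(-996) = 3 + 996 = 999)
C = 3203 (C = 3*1 - 64*(-50) = 3 + 3200 = 3203)
s/C = 999/3203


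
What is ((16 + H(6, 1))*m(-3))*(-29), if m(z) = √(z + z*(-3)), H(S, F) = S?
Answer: -638*√6 ≈ -1562.8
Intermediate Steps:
m(z) = √2*√(-z) (m(z) = √(z - 3*z) = √(-2*z) = √2*√(-z))
((16 + H(6, 1))*m(-3))*(-29) = ((16 + 6)*(√2*√(-1*(-3))))*(-29) = (22*(√2*√3))*(-29) = (22*√6)*(-29) = -638*√6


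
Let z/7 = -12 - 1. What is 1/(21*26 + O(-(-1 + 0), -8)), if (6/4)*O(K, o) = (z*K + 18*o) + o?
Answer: 1/384 ≈ 0.0026042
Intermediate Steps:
z = -91 (z = 7*(-12 - 1) = 7*(-13) = -91)
O(K, o) = -182*K/3 + 38*o/3 (O(K, o) = 2*((-91*K + 18*o) + o)/3 = 2*(-91*K + 19*o)/3 = -182*K/3 + 38*o/3)
1/(21*26 + O(-(-1 + 0), -8)) = 1/(21*26 + (-(-182)*(-1 + 0)/3 + (38/3)*(-8))) = 1/(546 + (-(-182)*(-1)/3 - 304/3)) = 1/(546 + (-182/3*1 - 304/3)) = 1/(546 + (-182/3 - 304/3)) = 1/(546 - 162) = 1/384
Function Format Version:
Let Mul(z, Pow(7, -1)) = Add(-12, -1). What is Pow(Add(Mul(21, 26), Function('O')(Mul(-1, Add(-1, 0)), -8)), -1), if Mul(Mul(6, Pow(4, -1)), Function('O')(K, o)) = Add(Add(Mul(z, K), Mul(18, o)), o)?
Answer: Rational(1, 384) ≈ 0.0026042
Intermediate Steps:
z = -91 (z = Mul(7, Add(-12, -1)) = Mul(7, -13) = -91)
Function('O')(K, o) = Add(Mul(Rational(-182, 3), K), Mul(Rational(38, 3), o)) (Function('O')(K, o) = Mul(Rational(2, 3), Add(Add(Mul(-91, K), Mul(18, o)), o)) = Mul(Rational(2, 3), Add(Mul(-91, K), Mul(19, o))) = Add(Mul(Rational(-182, 3), K), Mul(Rational(38, 3), o)))
Pow(Add(Mul(21, 26), Function('O')(Mul(-1, Add(-1, 0)), -8)), -1) = Pow(Add(Mul(21, 26), Add(Mul(Rational(-182, 3), Mul(-1, Add(-1, 0))), Mul(Rational(38, 3), -8))), -1) = Pow(Add(546, Add(Mul(Rational(-182, 3), Mul(-1, -1)), Rational(-304, 3))), -1) = Pow(Add(546, Add(Mul(Rational(-182, 3), 1), Rational(-304, 3))), -1) = Pow(Add(546, Add(Rational(-182, 3), Rational(-304, 3))), -1) = Pow(Add(546, -162), -1) = Pow(384, -1) = Rational(1, 384)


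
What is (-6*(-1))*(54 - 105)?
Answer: -306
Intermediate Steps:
(-6*(-1))*(54 - 105) = 6*(-51) = -306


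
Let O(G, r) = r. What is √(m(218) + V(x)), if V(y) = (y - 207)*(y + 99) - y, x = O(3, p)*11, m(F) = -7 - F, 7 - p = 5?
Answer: 2*I*√5658 ≈ 150.44*I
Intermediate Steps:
p = 2 (p = 7 - 1*5 = 7 - 5 = 2)
x = 22 (x = 2*11 = 22)
V(y) = -y + (-207 + y)*(99 + y) (V(y) = (-207 + y)*(99 + y) - y = -y + (-207 + y)*(99 + y))
√(m(218) + V(x)) = √((-7 - 1*218) + (-20493 + 22² - 109*22)) = √((-7 - 218) + (-20493 + 484 - 2398)) = √(-225 - 22407) = √(-22632) = 2*I*√5658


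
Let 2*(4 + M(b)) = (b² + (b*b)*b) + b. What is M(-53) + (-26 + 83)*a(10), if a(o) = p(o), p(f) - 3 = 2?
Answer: -145559/2 ≈ -72780.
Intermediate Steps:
p(f) = 5 (p(f) = 3 + 2 = 5)
a(o) = 5
M(b) = -4 + b/2 + b²/2 + b³/2 (M(b) = -4 + ((b² + (b*b)*b) + b)/2 = -4 + ((b² + b²*b) + b)/2 = -4 + ((b² + b³) + b)/2 = -4 + (b + b² + b³)/2 = -4 + (b/2 + b²/2 + b³/2) = -4 + b/2 + b²/2 + b³/2)
M(-53) + (-26 + 83)*a(10) = (-4 + (½)*(-53) + (½)*(-53)² + (½)*(-53)³) + (-26 + 83)*5 = (-4 - 53/2 + (½)*2809 + (½)*(-148877)) + 57*5 = (-4 - 53/2 + 2809/2 - 148877/2) + 285 = -146129/2 + 285 = -145559/2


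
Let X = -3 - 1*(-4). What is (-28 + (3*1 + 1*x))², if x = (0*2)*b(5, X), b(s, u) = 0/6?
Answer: 625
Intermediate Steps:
X = 1 (X = -3 + 4 = 1)
b(s, u) = 0 (b(s, u) = 0*(⅙) = 0)
x = 0 (x = (0*2)*0 = 0*0 = 0)
(-28 + (3*1 + 1*x))² = (-28 + (3*1 + 1*0))² = (-28 + (3 + 0))² = (-28 + 3)² = (-25)² = 625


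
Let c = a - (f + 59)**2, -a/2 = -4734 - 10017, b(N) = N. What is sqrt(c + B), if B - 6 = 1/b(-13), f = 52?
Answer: sqrt(2904590)/13 ≈ 131.10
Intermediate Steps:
a = 29502 (a = -2*(-4734 - 10017) = -2*(-14751) = 29502)
c = 17181 (c = 29502 - (52 + 59)**2 = 29502 - 1*111**2 = 29502 - 1*12321 = 29502 - 12321 = 17181)
B = 77/13 (B = 6 + 1/(-13) = 6 - 1/13 = 77/13 ≈ 5.9231)
sqrt(c + B) = sqrt(17181 + 77/13) = sqrt(223430/13) = sqrt(2904590)/13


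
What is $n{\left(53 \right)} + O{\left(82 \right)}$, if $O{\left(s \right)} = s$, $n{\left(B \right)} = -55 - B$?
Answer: $-26$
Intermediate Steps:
$n{\left(53 \right)} + O{\left(82 \right)} = \left(-55 - 53\right) + 82 = -108 + 82 = -26$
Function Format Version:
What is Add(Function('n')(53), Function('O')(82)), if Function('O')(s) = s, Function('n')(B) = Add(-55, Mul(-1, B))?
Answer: -26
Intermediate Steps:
Add(Function('n')(53), Function('O')(82)) = Add(Add(-55, Mul(-1, 53)), 82) = Add(Add(-55, -53), 82) = Add(-108, 82) = -26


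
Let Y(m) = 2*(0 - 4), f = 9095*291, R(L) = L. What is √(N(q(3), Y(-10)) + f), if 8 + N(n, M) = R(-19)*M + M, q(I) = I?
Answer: √2646781 ≈ 1626.9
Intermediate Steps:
f = 2646645
Y(m) = -8 (Y(m) = 2*(-4) = -8)
N(n, M) = -8 - 18*M (N(n, M) = -8 + (-19*M + M) = -8 - 18*M)
√(N(q(3), Y(-10)) + f) = √((-8 - 18*(-8)) + 2646645) = √((-8 + 144) + 2646645) = √(136 + 2646645) = √2646781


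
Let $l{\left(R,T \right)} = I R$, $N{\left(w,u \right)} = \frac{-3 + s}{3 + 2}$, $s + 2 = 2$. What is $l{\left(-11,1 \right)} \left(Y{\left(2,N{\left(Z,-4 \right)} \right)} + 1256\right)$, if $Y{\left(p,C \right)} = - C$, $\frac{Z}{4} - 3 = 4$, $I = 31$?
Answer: $- \frac{2142503}{5} \approx -4.285 \cdot 10^{5}$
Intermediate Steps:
$s = 0$ ($s = -2 + 2 = 0$)
$Z = 28$ ($Z = 12 + 4 \cdot 4 = 12 + 16 = 28$)
$N{\left(w,u \right)} = - \frac{3}{5}$ ($N{\left(w,u \right)} = \frac{-3 + 0}{3 + 2} = - \frac{3}{5}$)
$l{\left(R,T \right)} = 31 R$
$l{\left(-11,1 \right)} \left(Y{\left(2,N{\left(Z,-4 \right)} \right)} + 1256\right) = 31 \left(-11\right) \left(\left(-1\right) \left(- \frac{3}{5}\right) + 1256\right) = - 341 \left(\frac{3}{5} + 1256\right) = \left(-341\right) \frac{6283}{5} = - \frac{2142503}{5}$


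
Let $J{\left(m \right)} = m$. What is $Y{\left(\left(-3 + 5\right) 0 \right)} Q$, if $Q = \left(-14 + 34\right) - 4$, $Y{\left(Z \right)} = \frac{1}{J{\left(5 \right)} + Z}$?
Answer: $\frac{16}{5} \approx 3.2$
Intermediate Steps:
$Y{\left(Z \right)} = \frac{1}{5 + Z}$
$Q = 16$ ($Q = 20 - 4 = 16$)
$Y{\left(\left(-3 + 5\right) 0 \right)} Q = \frac{1}{5 + \left(-3 + 5\right) 0} \cdot 16 = \frac{1}{5 + 2 \cdot 0} \cdot 16 = \frac{1}{5 + 0} \cdot 16 = \frac{1}{5} \cdot 16 = \frac{16}{5}$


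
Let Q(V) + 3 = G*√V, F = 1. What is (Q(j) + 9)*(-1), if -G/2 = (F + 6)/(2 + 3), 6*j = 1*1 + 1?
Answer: -6 + 14*√3/15 ≈ -4.3834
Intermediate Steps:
j = ⅓ (j = (1*1 + 1)/6 = (1 + 1)/6 = (⅙)*2 = ⅓ ≈ 0.33333)
G = -14/5 (G = -2*(1 + 6)/(2 + 3) = -14/5 ≈ -2.8000)
Q(V) = -3 - 14*√V/5
(Q(j) + 9)*(-1) = ((-3 - 14*√3/15) + 9)*(-1) = (6 - 14*√3/15)*(-1) = -6 + 14*√3/15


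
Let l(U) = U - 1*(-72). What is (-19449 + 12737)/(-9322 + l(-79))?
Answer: 6712/9329 ≈ 0.71948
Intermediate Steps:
l(U) = 72 + U (l(U) = U + 72 = 72 + U)
(-19449 + 12737)/(-9322 + l(-79)) = (-19449 + 12737)/(-9322 + (72 - 79)) = -6712/(-9322 - 7) = -6712/(-9329) = -6712*(-1/9329) = 6712/9329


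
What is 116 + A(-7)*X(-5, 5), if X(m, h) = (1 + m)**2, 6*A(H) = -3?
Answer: 108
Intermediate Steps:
A(H) = -1/2 (A(H) = (1/6)*(-3) = -1/2)
116 + A(-7)*X(-5, 5) = 116 - (1 - 5)**2/2 = 116 - 1/2*(-4)**2 = 116 - 1/2*16 = 116 - 8 = 108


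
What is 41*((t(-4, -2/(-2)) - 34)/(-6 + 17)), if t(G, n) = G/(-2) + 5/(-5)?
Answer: -123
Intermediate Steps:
t(G, n) = -1 - G/2 (t(G, n) = G*(-½) + 5*(-⅕) = -G/2 - 1 = -1 - G/2)
41*((t(-4, -2/(-2)) - 34)/(-6 + 17)) = 41*(((-1 - ½*(-4)) - 34)/(-6 + 17)) = 41*(((-1 + 2) - 34)/11) = 41*((1 - 34)*(1/11)) = 41*(-33*1/11) = 41*(-3) = -123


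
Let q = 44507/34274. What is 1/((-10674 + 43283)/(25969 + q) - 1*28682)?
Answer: -890106013/25528903024000 ≈ -3.4867e-5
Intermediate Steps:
q = 44507/34274 (q = 44507*(1/34274) = 44507/34274 ≈ 1.2986)
1/((-10674 + 43283)/(25969 + q) - 1*28682) = 1/((-10674 + 43283)/(25969 + 44507/34274) - 1*28682) = 1/(32609/(890106013/34274) - 28682) = 1/(32609*(34274/890106013) - 28682) = 1/(1117640866/890106013 - 28682) = 1/(-25528903024000/890106013) = -890106013/25528903024000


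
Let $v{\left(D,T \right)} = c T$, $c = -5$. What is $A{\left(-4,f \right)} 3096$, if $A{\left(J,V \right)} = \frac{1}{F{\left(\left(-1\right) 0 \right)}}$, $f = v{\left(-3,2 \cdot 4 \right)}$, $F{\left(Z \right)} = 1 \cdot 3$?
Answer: $1032$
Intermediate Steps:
$v{\left(D,T \right)} = - 5 T$
$F{\left(Z \right)} = 3$
$f = -40$ ($f = - 5 \cdot 2 \cdot 4 = \left(-5\right) 8 = -40$)
$A{\left(J,V \right)} = \frac{1}{3}$
$A{\left(-4,f \right)} 3096 = \frac{1}{3} \cdot 3096 = 1032$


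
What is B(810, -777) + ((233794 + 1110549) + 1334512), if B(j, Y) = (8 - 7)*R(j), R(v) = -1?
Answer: 2678854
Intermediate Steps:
B(j, Y) = -1 (B(j, Y) = (8 - 7)*(-1) = 1*(-1) = -1)
B(810, -777) + ((233794 + 1110549) + 1334512) = -1 + ((233794 + 1110549) + 1334512) = -1 + (1344343 + 1334512) = -1 + 2678855 = 2678854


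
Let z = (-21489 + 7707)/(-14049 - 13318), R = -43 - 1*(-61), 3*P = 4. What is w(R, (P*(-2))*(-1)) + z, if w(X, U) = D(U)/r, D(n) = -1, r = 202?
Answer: 2756597/5528134 ≈ 0.49865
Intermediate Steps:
P = 4/3 (P = (⅓)*4 = 4/3 ≈ 1.3333)
R = 18 (R = -43 + 61 = 18)
w(X, U) = -1/202
z = 13782/27367 (z = -13782/(-27367) = -13782*(-1/27367) = 13782/27367 ≈ 0.50360)
w(R, (P*(-2))*(-1)) + z = -1/202 + 13782/27367 = 2756597/5528134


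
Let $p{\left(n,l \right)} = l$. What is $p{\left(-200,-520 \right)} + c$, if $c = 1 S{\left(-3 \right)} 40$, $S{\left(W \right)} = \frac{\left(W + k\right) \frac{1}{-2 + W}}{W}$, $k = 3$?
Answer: $-520$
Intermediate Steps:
$S{\left(W \right)} = \frac{3 + W}{W \left(-2 + W\right)}$ ($S{\left(W \right)} = \frac{\left(W + 3\right) \frac{1}{-2 + W}}{W} = \frac{\left(3 + W\right) \frac{1}{-2 + W}}{W} = \frac{\frac{1}{-2 + W} \left(3 + W\right)}{W} = \frac{3 + W}{W \left(-2 + W\right)}$)
$c = 0$ ($c = 1 \frac{3 - 3}{\left(-3\right) \left(-2 - 3\right)} 40 = 1 \left(\left(- \frac{1}{3}\right) \frac{1}{-5} \cdot 0\right) 40 = 1 \left(\left(- \frac{1}{3}\right) \left(- \frac{1}{5}\right) 0\right) 40 = 1 \cdot 0 \cdot 40 = 0 \cdot 40 = 0$)
$p{\left(-200,-520 \right)} + c = -520 + 0 = -520$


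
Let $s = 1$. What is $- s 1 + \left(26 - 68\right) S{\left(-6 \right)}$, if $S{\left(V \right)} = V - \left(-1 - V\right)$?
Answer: $461$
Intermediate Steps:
$S{\left(V \right)} = 1 + 2 V$ ($S{\left(V \right)} = V + \left(1 + V\right) = 1 + 2 V$)
$- s 1 + \left(26 - 68\right) S{\left(-6 \right)} = \left(-1\right) 1 \cdot 1 + \left(26 - 68\right) \left(1 + 2 \left(-6\right)\right) = \left(-1\right) 1 - 42 \left(1 - 12\right) = -1 - -462 = -1 + 462 = 461$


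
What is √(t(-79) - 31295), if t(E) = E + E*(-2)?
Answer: 4*I*√1951 ≈ 176.68*I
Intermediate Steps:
t(E) = -E (t(E) = E - 2*E = -E)
√(t(-79) - 31295) = √(-1*(-79) - 31295) = √(79 - 31295) = √(-31216) = 4*I*√1951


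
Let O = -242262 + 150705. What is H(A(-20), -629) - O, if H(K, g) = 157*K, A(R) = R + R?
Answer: 85277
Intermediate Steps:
A(R) = 2*R
O = -91557
H(A(-20), -629) - O = 157*(2*(-20)) - 1*(-91557) = 157*(-40) + 91557 = -6280 + 91557 = 85277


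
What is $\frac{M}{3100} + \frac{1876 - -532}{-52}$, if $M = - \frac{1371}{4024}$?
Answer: $- \frac{7509606623}{162167200} \approx -46.308$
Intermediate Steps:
$M = - \frac{1371}{4024}$ ($M = \left(-1371\right) \frac{1}{4024} = - \frac{1371}{4024} \approx -0.34071$)
$\frac{M}{3100} + \frac{1876 - -532}{-52} = - \frac{1371}{4024 \cdot 3100} + \frac{1876 - -532}{-52} = \left(- \frac{1371}{4024}\right) \frac{1}{3100} + \left(1876 + 532\right) \left(- \frac{1}{52}\right) = - \frac{1371}{12474400} + 2408 \left(- \frac{1}{52}\right) = - \frac{1371}{12474400} - \frac{602}{13} = - \frac{7509606623}{162167200}$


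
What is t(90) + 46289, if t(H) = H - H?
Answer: 46289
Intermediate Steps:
t(H) = 0
t(90) + 46289 = 0 + 46289 = 46289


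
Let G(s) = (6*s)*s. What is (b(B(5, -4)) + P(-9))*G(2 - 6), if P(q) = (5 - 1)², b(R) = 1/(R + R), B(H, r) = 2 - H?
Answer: 1520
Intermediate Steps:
G(s) = 6*s²
b(R) = 1/(2*R)
P(q) = 16 (P(q) = 4² = 16)
(b(B(5, -4)) + P(-9))*G(2 - 6) = (1/(2*(2 - 1*5)) + 16)*(6*(2 - 6)²) = (1/(2*(2 - 5)) + 16)*(6*(-4)²) = ((½)/(-3) + 16)*(6*16) = ((½)*(-⅓) + 16)*96 = (-⅙ + 16)*96 = (95/6)*96 = 1520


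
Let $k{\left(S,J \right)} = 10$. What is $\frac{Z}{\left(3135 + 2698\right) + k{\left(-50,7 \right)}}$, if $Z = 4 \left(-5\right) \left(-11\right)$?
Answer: $\frac{220}{5843} \approx 0.037652$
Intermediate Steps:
$Z = 220$ ($Z = \left(-20\right) \left(-11\right) = 220$)
$\frac{Z}{\left(3135 + 2698\right) + k{\left(-50,7 \right)}} = \frac{220}{\left(3135 + 2698\right) + 10} = \frac{220}{5833 + 10} = \frac{220}{5843}$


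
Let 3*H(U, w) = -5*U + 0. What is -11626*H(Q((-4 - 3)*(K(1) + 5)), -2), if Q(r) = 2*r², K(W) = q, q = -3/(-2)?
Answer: 240687265/3 ≈ 8.0229e+7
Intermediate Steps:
q = 3/2 (q = -3*(-½) = 3/2 ≈ 1.5000)
K(W) = 3/2
H(U, w) = -5*U/3 (H(U, w) = (-5*U + 0)/3 = (-5*U)/3 = -5*U/3)
-11626*H(Q((-4 - 3)*(K(1) + 5)), -2) = -(-58130)*2*((-4 - 3)*(3/2 + 5))²/3 = -(-58130)*2*(-7*13/2)²/3 = -(-58130)*2*(-91/2)²/3 = -(-58130)*2*(8281/4)/3 = -(-58130)*8281/(3*2) = -11626*(-41405/6) = 240687265/3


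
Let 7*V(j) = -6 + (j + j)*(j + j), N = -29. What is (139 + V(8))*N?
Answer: -35467/7 ≈ -5066.7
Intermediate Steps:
V(j) = -6/7 + 4*j**2/7 (V(j) = (-6 + (j + j)*(j + j))/7 = (-6 + (2*j)*(2*j))/7 = (-6 + 4*j**2)/7 = -6/7 + 4*j**2/7)
(139 + V(8))*N = (139 + (-6/7 + (4/7)*8**2))*(-29) = (139 + (-6/7 + (4/7)*64))*(-29) = (139 + (-6/7 + 256/7))*(-29) = (139 + 250/7)*(-29) = (1223/7)*(-29) = -35467/7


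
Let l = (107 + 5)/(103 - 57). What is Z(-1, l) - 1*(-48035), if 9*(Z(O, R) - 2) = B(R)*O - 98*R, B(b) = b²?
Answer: 76191599/1587 ≈ 48010.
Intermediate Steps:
l = 56/23 (l = 112/46 = 112*(1/46) = 56/23 ≈ 2.4348)
Z(O, R) = 2 - 98*R/9 + O*R²/9 (Z(O, R) = 2 + (R²*O - 98*R)/9 = 2 + (O*R² - 98*R)/9 = 2 + (-98*R + O*R²)/9 = 2 + (-98*R/9 + O*R²/9) = 2 - 98*R/9 + O*R²/9)
Z(-1, l) - 1*(-48035) = (2 - 98/9*56/23 + (⅑)*(-1)*(56/23)²) - 1*(-48035) = (2 - 5488/207 + (⅑)*(-1)*(3136/529)) + 48035 = (2 - 5488/207 - 3136/4761) + 48035 = -39946/1587 + 48035 = 76191599/1587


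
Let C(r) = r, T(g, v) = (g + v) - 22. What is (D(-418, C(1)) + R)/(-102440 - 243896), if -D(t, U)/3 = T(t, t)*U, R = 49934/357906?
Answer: -460649989/61977866208 ≈ -0.0074325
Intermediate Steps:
T(g, v) = -22 + g + v
R = 24967/178953 (R = 49934*(1/357906) = 24967/178953 ≈ 0.13952)
D(t, U) = -3*U*(-22 + 2*t) (D(t, U) = -3*(-22 + t + t)*U = -3*(-22 + 2*t)*U = -3*U*(-22 + 2*t))
(D(-418, C(1)) + R)/(-102440 - 243896) = (6*1*(11 - 1*(-418)) + 24967/178953)/(-102440 - 243896) = (6*1*(11 + 418) + 24967/178953)/(-346336) = (6*1*429 + 24967/178953)*(-1/346336) = (2574 + 24967/178953)*(-1/346336) = (460649989/178953)*(-1/346336) = -460649989/61977866208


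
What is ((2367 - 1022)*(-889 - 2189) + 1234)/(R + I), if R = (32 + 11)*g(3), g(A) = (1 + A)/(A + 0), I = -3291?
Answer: 12416028/9701 ≈ 1279.9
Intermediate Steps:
g(A) = (1 + A)/A
R = 172/3 (R = (32 + 11)*((1 + 3)/3) = 43*((⅓)*4) = 43*(4/3) = 172/3 ≈ 57.333)
((2367 - 1022)*(-889 - 2189) + 1234)/(R + I) = ((2367 - 1022)*(-889 - 2189) + 1234)/(172/3 - 3291) = (1345*(-3078) + 1234)/(-9701/3) = (-4139910 + 1234)*(-3/9701) = -4138676*(-3/9701) = 12416028/9701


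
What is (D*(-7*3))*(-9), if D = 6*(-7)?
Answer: -7938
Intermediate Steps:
D = -42
(D*(-7*3))*(-9) = -(-294)*3*(-9) = -42*(-21)*(-9) = 882*(-9) = -7938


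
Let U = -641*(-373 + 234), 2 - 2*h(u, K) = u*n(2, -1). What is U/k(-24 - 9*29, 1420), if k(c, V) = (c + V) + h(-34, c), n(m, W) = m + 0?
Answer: 89099/1170 ≈ 76.153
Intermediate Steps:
n(m, W) = m
h(u, K) = 1 - u (h(u, K) = 1 - u*2/2 = 1 - u)
U = 89099 (U = -641*(-139) = 89099)
k(c, V) = 35 + V + c (k(c, V) = (c + V) + (1 - 1*(-34)) = (V + c) + (1 + 34) = (V + c) + 35 = 35 + V + c)
U/k(-24 - 9*29, 1420) = 89099/(35 + 1420 + (-24 - 9*29)) = 89099/(35 + 1420 + (-24 - 261)) = 89099/(35 + 1420 - 285) = 89099/1170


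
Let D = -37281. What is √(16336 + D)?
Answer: I*√20945 ≈ 144.72*I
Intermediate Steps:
√(16336 + D) = √(16336 - 37281) = √(-20945) = I*√20945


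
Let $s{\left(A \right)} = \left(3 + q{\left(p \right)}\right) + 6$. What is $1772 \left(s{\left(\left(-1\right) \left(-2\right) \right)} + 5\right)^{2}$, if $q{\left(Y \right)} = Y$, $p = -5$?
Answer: $143532$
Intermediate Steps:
$s{\left(A \right)} = 4$ ($s{\left(A \right)} = \left(3 - 5\right) + 6 = -2 + 6 = 4$)
$1772 \left(s{\left(\left(-1\right) \left(-2\right) \right)} + 5\right)^{2} = 1772 \left(4 + 5\right)^{2} = 1772 \cdot 9^{2} = 1772 \cdot 81 = 143532$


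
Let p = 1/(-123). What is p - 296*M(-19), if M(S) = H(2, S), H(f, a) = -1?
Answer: 36407/123 ≈ 295.99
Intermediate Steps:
p = -1/123 ≈ -0.0081301
M(S) = -1
p - 296*M(-19) = -1/123 - 296*(-1) = -1/123 + 296 = 36407/123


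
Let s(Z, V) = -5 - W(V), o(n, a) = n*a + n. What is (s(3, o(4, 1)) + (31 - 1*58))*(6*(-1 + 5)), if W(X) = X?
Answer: -960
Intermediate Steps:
o(n, a) = n + a*n (o(n, a) = a*n + n = n + a*n)
s(Z, V) = -5 - V
(s(3, o(4, 1)) + (31 - 1*58))*(6*(-1 + 5)) = ((-5 - 4*(1 + 1)) + (31 - 1*58))*(6*(-1 + 5)) = ((-5 - 4*2) + (31 - 58))*(6*4) = ((-5 - 1*8) - 27)*24 = ((-5 - 8) - 27)*24 = (-13 - 27)*24 = -40*24 = -960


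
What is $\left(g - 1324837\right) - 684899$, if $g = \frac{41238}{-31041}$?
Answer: $- \frac{6931584046}{3449} \approx -2.0097 \cdot 10^{6}$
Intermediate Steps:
$g = - \frac{4582}{3449}$ ($g = 41238 \left(- \frac{1}{31041}\right) = - \frac{4582}{3449} \approx -1.3285$)
$\left(g - 1324837\right) - 684899 = \left(- \frac{4582}{3449} - 1324837\right) - 684899 = - \frac{4569367395}{3449} - 684899 = - \frac{6931584046}{3449}$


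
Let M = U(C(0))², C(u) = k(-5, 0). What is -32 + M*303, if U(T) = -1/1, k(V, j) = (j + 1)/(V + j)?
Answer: 271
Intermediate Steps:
k(V, j) = (1 + j)/(V + j)
C(u) = -⅕ (C(u) = (1 + 0)/(-5 + 0) = 1/(-5) = -⅕*1 = -⅕)
U(T) = -1 (U(T) = -1*1 = -1)
M = 1 (M = (-1)² = 1)
-32 + M*303 = -32 + 1*303 = -32 + 303 = 271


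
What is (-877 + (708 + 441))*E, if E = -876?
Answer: -238272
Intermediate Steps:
(-877 + (708 + 441))*E = (-877 + (708 + 441))*(-876) = (-877 + 1149)*(-876) = 272*(-876) = -238272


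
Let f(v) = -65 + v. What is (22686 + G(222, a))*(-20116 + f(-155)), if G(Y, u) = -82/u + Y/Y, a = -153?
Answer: -70590180848/153 ≈ -4.6137e+8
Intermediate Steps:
G(Y, u) = 1 - 82/u (G(Y, u) = -82/u + 1 = 1 - 82/u)
(22686 + G(222, a))*(-20116 + f(-155)) = (22686 + (-82 - 153)/(-153))*(-20116 + (-65 - 155)) = (22686 - 1/153*(-235))*(-20116 - 220) = (22686 + 235/153)*(-20336) = (3471193/153)*(-20336) = -70590180848/153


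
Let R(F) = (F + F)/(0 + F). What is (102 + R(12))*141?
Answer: 14664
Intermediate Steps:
R(F) = 2 (R(F) = (2*F)/F = 2)
(102 + R(12))*141 = (102 + 2)*141 = 104*141 = 14664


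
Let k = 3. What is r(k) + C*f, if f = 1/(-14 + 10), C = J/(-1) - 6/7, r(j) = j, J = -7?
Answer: 41/28 ≈ 1.4643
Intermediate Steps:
C = 43/7 (C = -7/(-1) - 6/7 = -7*(-1) - 6*⅐ = 7 - 6/7 = 43/7 ≈ 6.1429)
f = -¼ (f = 1/(-4) = -¼ ≈ -0.25000)
r(k) + C*f = 3 + (43/7)*(-¼) = 3 - 43/28 = 41/28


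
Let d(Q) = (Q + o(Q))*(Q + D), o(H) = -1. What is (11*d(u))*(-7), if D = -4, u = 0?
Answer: -308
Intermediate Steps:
d(Q) = (-1 + Q)*(-4 + Q) (d(Q) = (Q - 1)*(Q - 4) = (-1 + Q)*(-4 + Q))
(11*d(u))*(-7) = (11*(4 + 0**2 - 5*0))*(-7) = (11*(4 + 0 + 0))*(-7) = (11*4)*(-7) = 44*(-7) = -308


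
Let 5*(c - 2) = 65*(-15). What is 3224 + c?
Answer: 3031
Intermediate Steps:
c = -193 (c = 2 + (65*(-15))/5 = 2 + (⅕)*(-975) = 2 - 195 = -193)
3224 + c = 3224 - 193 = 3031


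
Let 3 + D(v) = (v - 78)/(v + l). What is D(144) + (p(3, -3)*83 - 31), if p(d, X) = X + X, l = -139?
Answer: -2594/5 ≈ -518.80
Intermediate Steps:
p(d, X) = 2*X
D(v) = -3 + (-78 + v)/(-139 + v) (D(v) = -3 + (v - 78)/(v - 139) = -3 + (-78 + v)/(-139 + v))
D(144) + (p(3, -3)*83 - 31) = (339 - 2*144)/(-139 + 144) + ((2*(-3))*83 - 31) = (339 - 288)/5 + (-6*83 - 31) = (⅕)*51 + (-498 - 31) = 51/5 - 529 = -2594/5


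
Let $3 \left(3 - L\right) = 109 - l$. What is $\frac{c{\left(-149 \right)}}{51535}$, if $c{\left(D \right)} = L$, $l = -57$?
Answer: $- \frac{157}{154605} \approx -0.0010155$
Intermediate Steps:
$L = - \frac{157}{3}$ ($L = 3 - \frac{109 - -57}{3} = 3 - \frac{109 + 57}{3} = 3 - \frac{166}{3} = - \frac{157}{3} \approx -52.333$)
$c{\left(D \right)} = - \frac{157}{3}$
$\frac{c{\left(-149 \right)}}{51535} = - \frac{157}{3 \cdot 51535} = \left(- \frac{157}{3}\right) \frac{1}{51535} = - \frac{157}{154605}$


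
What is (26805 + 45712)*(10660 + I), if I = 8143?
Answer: 1363537151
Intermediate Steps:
(26805 + 45712)*(10660 + I) = (26805 + 45712)*(10660 + 8143) = 72517*18803 = 1363537151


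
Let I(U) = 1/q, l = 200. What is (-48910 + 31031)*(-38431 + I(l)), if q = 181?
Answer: 124366502790/181 ≈ 6.8711e+8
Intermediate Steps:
I(U) = 1/181
(-48910 + 31031)*(-38431 + I(l)) = (-48910 + 31031)*(-38431 + 1/181) = -17879*(-6956010/181) = 124366502790/181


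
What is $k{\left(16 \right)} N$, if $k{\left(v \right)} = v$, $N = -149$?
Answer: $-2384$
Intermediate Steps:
$k{\left(16 \right)} N = 16 \left(-149\right) = -2384$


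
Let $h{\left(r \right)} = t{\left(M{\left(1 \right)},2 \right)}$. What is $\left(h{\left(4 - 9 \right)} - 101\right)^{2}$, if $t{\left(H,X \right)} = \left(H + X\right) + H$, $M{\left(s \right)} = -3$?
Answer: $11025$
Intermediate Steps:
$t{\left(H,X \right)} = X + 2 H$
$h{\left(r \right)} = -4$ ($h{\left(r \right)} = 2 + 2 \left(-3\right) = 2 - 6 = -4$)
$\left(h{\left(4 - 9 \right)} - 101\right)^{2} = \left(-4 - 101\right)^{2} = \left(-105\right)^{2} = 11025$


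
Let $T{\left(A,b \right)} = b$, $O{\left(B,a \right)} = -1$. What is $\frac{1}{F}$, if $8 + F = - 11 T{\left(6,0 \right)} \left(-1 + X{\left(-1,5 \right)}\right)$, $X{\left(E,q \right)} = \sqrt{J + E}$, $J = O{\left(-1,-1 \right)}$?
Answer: $- \frac{1}{8} \approx -0.125$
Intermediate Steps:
$J = -1$
$X{\left(E,q \right)} = \sqrt{-1 + E}$
$F = -8$ ($F = -8 + \left(-11\right) 0 \left(-1 + \sqrt{-1 - 1}\right) = -8 + 0 \left(-1 + \sqrt{-2}\right) = -8 + 0 \left(-1 + i \sqrt{2}\right) = -8 + 0 = -8$)
$\frac{1}{F} = \frac{1}{-8} = - \frac{1}{8}$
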